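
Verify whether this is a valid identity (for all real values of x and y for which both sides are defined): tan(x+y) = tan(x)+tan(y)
Claim: tan(x+y) = tan(x)+tan(y).
Test a specific point where both sides are defined: x = 2π/3, y = π/4.
LHS = tan(x+y) ≈ -0.2679
RHS = tan(x)+tan(y) ≈ -0.7321
Since -0.2679 ≠ -0.7321, the equation fails at this point, so it cannot hold for all real values of x and y for which both sides are defined.
The correct formula is tan(x+y) = (tan(x) + tan(y))/(1 - tan(x)tan(y)).

Conclusion: No, this is NOT an identity.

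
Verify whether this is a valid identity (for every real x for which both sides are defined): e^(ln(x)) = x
Yes, this is an identity.

Claim: e^(ln(x)) = x.
Reasoning: For x > 0, ln(x) is by definition the exponent p such that e^p = x. Raising e to that exponent therefore returns x: e^(ln x) = x.
So the two sides agree for every real x for which both sides are defined.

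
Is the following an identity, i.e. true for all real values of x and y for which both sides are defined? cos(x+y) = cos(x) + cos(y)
Claim: cos(x+y) = cos(x) + cos(y).
Test a specific point where both sides are defined: x = 3π/4, y = π.
LHS = cos(x+y) ≈ 0.7071
RHS = cos(x) + cos(y) ≈ -1.7071
Since 0.7071 ≠ -1.7071, the equation fails at this point, so it cannot hold for all real values of x and y for which both sides are defined.
The correct expansion is cos(x+y) = cos(x)cos(y) - sin(x)sin(y); cosine is not additive.

Conclusion: No, this is NOT an identity.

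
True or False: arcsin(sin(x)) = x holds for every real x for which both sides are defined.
False.

Claim: arcsin(sin(x)) = x.
Test a specific point where both sides are defined: x = 3π/4.
LHS = arcsin(sin(x)) ≈ 0.7854
RHS = x ≈ 2.3562
Since 0.7854 ≠ 2.3562, the equation fails at this point, so it cannot hold for every real x for which both sides are defined.
arcsin only returns values in [-π/2, π/2], so arcsin(sin(x)) = x holds only for x in that interval, not for all real x.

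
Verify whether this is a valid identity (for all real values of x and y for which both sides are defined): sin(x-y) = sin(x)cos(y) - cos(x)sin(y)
Claim: sin(x-y) = sin(x)cos(y) - cos(x)sin(y).
Reasoning: Replace y by -y in sin(x+y) = sin(x)cos(y) + cos(x)sin(y) and use cos(-y) = cos(y), sin(-y) = -sin(y): sin(x-y) = sin(x)cos(y) - cos(x)sin(y).
So the two sides agree for all real values of x and y for which both sides are defined.

Conclusion: Yes, this is an identity.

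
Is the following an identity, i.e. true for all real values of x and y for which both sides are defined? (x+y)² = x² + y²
Claim: (x+y)² = x² + y².
Test a specific point where both sides are defined: x = 2, y = 1.
LHS = (x+y)² ≈ 9.0000
RHS = x² + y² ≈ 5.0000
Since 9.0000 ≠ 5.0000, the equation fails at this point, so it cannot hold for all real values of x and y for which both sides are defined.
The correct expansion is (x+y)² = x² + 2xy + y²; the cross term 2xy is missing.

Conclusion: No, this is NOT an identity.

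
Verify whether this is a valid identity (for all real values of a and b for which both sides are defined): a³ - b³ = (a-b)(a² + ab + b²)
Yes, this is an identity.

Claim: a³ - b³ = (a-b)(a² + ab + b²).
Reasoning: Expand the right side: (a-b)(a² + ab + b²) = a³ + a²b + ab² - a²b - ab² - b³ = a³ - b³ (the middle terms cancel in pairs).
So the two sides agree for all real values of a and b for which both sides are defined.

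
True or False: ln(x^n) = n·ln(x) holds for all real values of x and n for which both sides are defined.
True.

Claim: ln(x^n) = n·ln(x).
Reasoning: The right side requires x > 0. For x > 0, x^n = (e^(ln x))^n = e^(n·ln x), so taking ln of both sides gives ln(x^n) = n·ln(x).
So the two sides agree for all real values of x and n for which both sides are defined.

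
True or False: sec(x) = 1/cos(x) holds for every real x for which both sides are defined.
Claim: sec(x) = 1/cos(x).
Reasoning: sec(x) is by definition the reciprocal of cos(x), wherever cos(x) ≠ 0.
So the two sides agree for every real x for which both sides are defined.

Conclusion: True.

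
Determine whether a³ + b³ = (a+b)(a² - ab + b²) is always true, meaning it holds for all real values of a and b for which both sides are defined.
Claim: a³ + b³ = (a+b)(a² - ab + b²).
Reasoning: Expand the right side: (a+b)(a² - ab + b²) = a³ - a²b + ab² + a²b - ab² + b³ = a³ + b³ (the middle terms cancel in pairs).
So the two sides agree for all real values of a and b for which both sides are defined.

Conclusion: Yes, this is an identity.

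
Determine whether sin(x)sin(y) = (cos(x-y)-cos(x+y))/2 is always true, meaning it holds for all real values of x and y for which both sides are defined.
Claim: sin(x)sin(y) = (cos(x-y)-cos(x+y))/2.
Reasoning: cos(x-y) = cos(x)cos(y) + sin(x)sin(y) and cos(x+y) = cos(x)cos(y) - sin(x)sin(y). Subtracting, cos(x-y) - cos(x+y) = 2sin(x)sin(y); divide by 2.
So the two sides agree for all real values of x and y for which both sides are defined.

Conclusion: Yes, this is an identity.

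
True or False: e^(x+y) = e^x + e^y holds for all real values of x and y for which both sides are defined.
Claim: e^(x+y) = e^x + e^y.
Test a specific point where both sides are defined: x = 3/2, y = 1.
LHS = e^(x+y) ≈ 12.1825
RHS = e^x + e^y ≈ 7.2000
Since 12.1825 ≠ 7.2000, the equation fails at this point, so it cannot hold for all real values of x and y for which both sides are defined.
The correct rule is e^(x+y) = e^x · e^y (a product, not a sum).

Conclusion: False.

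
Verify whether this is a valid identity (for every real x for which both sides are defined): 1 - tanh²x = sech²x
Claim: 1 - tanh²x = sech²x.
Reasoning: Divide cosh²x - sinh²x = 1 through by cosh²x (never zero): 1 - tanh²x = 1/cosh²x = sech²x.
So the two sides agree for every real x for which both sides are defined.

Conclusion: Yes, this is an identity.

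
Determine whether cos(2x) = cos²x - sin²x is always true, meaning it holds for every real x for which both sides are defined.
Yes, this is an identity.

Claim: cos(2x) = cos²x - sin²x.
Reasoning: Put y = x in the addition formula cos(x+y) = cos(x)cos(y) - sin(x)sin(y): cos(2x) = cos²x - sin²x.
So the two sides agree for every real x for which both sides are defined.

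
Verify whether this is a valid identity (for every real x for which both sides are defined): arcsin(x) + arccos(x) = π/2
Claim: arcsin(x) + arccos(x) = π/2.
Reasoning: Both sides are defined for -1 ≤ x ≤ 1. Let θ = arcsin(x), so sin θ = x and θ ∈ [-π/2, π/2]. Then cos(π/2 - θ) = sin θ = x and π/2 - θ ∈ [0, π], which is exactly the range of arccos, so arccos(x) = π/2 - θ. Adding: arcsin(x) + arccos(x) = θ + (π/2 - θ) = π/2.
So the two sides agree for every real x for which both sides are defined.

Conclusion: Yes, this is an identity.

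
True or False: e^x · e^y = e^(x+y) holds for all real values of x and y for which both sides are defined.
True.

Claim: e^x · e^y = e^(x+y).
Reasoning: This is the law of exponents for a common base: multiplying powers adds exponents. E.g. from the series, (Σ x^j/j!)(Σ y^k/k!) = Σ_m (Σ_{j+k=m} x^j y^k/(j!k!)) = Σ_m (x+y)^m/m! by the binomial theorem.
So the two sides agree for all real values of x and y for which both sides are defined.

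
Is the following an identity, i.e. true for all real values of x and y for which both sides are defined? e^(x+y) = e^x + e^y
No, this is NOT an identity.

Claim: e^(x+y) = e^x + e^y.
Test a specific point where both sides are defined: x = 2, y = -1.
LHS = e^(x+y) ≈ 2.7183
RHS = e^x + e^y ≈ 7.7569
Since 2.7183 ≠ 7.7569, the equation fails at this point, so it cannot hold for all real values of x and y for which both sides are defined.
The correct rule is e^(x+y) = e^x · e^y (a product, not a sum).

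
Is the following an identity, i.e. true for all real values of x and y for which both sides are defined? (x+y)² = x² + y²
No, this is NOT an identity.

Claim: (x+y)² = x² + y².
Test a specific point where both sides are defined: x = -3, y = -1.
LHS = (x+y)² ≈ 16.0000
RHS = x² + y² ≈ 10.0000
Since 16.0000 ≠ 10.0000, the equation fails at this point, so it cannot hold for all real values of x and y for which both sides are defined.
The correct expansion is (x+y)² = x² + 2xy + y²; the cross term 2xy is missing.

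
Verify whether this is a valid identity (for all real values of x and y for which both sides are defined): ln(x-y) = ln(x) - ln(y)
Claim: ln(x-y) = ln(x) - ln(y).
Test a specific point where both sides are defined: x = 2, y = 1/2.
LHS = ln(x-y) ≈ 0.4055
RHS = ln(x) - ln(y) ≈ 1.3863
Since 0.4055 ≠ 1.3863, the equation fails at this point, so it cannot hold for all real values of x and y for which both sides are defined.
ln(x) - ln(y) = ln(x/y), not ln(x-y).

Conclusion: No, this is NOT an identity.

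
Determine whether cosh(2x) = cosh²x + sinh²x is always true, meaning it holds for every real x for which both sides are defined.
Claim: cosh(2x) = cosh²x + sinh²x.
Reasoning: cosh²x = (e^(2x) + 2 + e^(-2x))/4 and sinh²x = (e^(2x) - 2 + e^(-2x))/4. Adding gives (2e^(2x) + 2e^(-2x))/4 = (e^(2x) + e^(-2x))/2 = cosh(2x).
So the two sides agree for every real x for which both sides are defined.

Conclusion: Yes, this is an identity.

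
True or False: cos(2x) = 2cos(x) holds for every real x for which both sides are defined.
False.

Claim: cos(2x) = 2cos(x).
Test a specific point where both sides are defined: x = π.
LHS = cos(2x) ≈ 1.0000
RHS = 2cos(x) ≈ -2.0000
Since 1.0000 ≠ -2.0000, the equation fails at this point, so it cannot hold for every real x for which both sides are defined.
The correct double-angle formula is cos(2x) = cos²x - sin²x.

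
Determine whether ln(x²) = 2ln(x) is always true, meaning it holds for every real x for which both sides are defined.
Yes, this is an identity.

Claim: ln(x²) = 2ln(x).
Reasoning: The right side requires x > 0. For x > 0, x² = (e^(ln x))² = e^(2ln x), so ln(x²) = 2ln(x). (For x < 0 the right side is undefined, so those values are outside the claim.)
So the two sides agree for every real x for which both sides are defined.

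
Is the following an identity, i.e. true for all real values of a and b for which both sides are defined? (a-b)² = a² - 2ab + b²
Yes, this is an identity.

Claim: (a-b)² = a² - 2ab + b².
Reasoning: Expand: (a-b)² = (a-b)(a-b) = a·a - a·b - b·a + b·b = a² - 2ab + b².
So the two sides agree for all real values of a and b for which both sides are defined.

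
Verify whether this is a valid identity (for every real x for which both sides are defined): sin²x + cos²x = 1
Claim: sin²x + cos²x = 1.
Reasoning: The point (cos x, sin x) lies on the unit circle X² + Y² = 1, so cos²x + sin²x = 1 for every real x.
So the two sides agree for every real x for which both sides are defined.

Conclusion: Yes, this is an identity.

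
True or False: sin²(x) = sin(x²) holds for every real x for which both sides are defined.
Claim: sin²(x) = sin(x²).
Test a specific point where both sides are defined: x = π.
LHS = sin²(x) ≈ 0.0000
RHS = sin(x²) ≈ -0.4303
Since 0.0000 ≠ -0.4303, the equation fails at this point, so it cannot hold for every real x for which both sides are defined.
sin²(x) means (sin x)², squaring the output; sin(x²) squares the input. These are different functions.

Conclusion: False.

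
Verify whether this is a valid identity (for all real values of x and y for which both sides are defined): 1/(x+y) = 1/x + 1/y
No, this is NOT an identity.

Claim: 1/(x+y) = 1/x + 1/y.
Test a specific point where both sides are defined: x = -2, y = 3.
LHS = 1/(x+y) ≈ 1.0000
RHS = 1/x + 1/y ≈ -0.1667
Since 1.0000 ≠ -0.1667, the equation fails at this point, so it cannot hold for all real values of x and y for which both sides are defined.
1/x + 1/y = (x+y)/(xy), which is not 1/(x+y).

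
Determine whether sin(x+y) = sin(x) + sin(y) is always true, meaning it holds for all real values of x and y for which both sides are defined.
Claim: sin(x+y) = sin(x) + sin(y).
Test a specific point where both sides are defined: x = π/2, y = -π/6.
LHS = sin(x+y) ≈ 0.8660
RHS = sin(x) + sin(y) ≈ 0.5000
Since 0.8660 ≠ 0.5000, the equation fails at this point, so it cannot hold for all real values of x and y for which both sides are defined.
The correct expansion is sin(x+y) = sin(x)cos(y) + cos(x)sin(y); sine is not additive.

Conclusion: No, this is NOT an identity.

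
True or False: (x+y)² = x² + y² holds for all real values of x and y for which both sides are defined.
False.

Claim: (x+y)² = x² + y².
Test a specific point where both sides are defined: x = -2, y = 3/2.
LHS = (x+y)² ≈ 0.2500
RHS = x² + y² ≈ 6.2500
Since 0.2500 ≠ 6.2500, the equation fails at this point, so it cannot hold for all real values of x and y for which both sides are defined.
The correct expansion is (x+y)² = x² + 2xy + y²; the cross term 2xy is missing.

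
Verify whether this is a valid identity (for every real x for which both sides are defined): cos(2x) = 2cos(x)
No, this is NOT an identity.

Claim: cos(2x) = 2cos(x).
Test a specific point where both sides are defined: x = π/2.
LHS = cos(2x) ≈ -1.0000
RHS = 2cos(x) ≈ 0.0000
Since -1.0000 ≠ 0.0000, the equation fails at this point, so it cannot hold for every real x for which both sides are defined.
The correct double-angle formula is cos(2x) = cos²x - sin²x.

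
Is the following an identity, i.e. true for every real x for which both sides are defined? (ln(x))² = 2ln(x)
No, this is NOT an identity.

Claim: (ln(x))² = 2ln(x).
Test a specific point where both sides are defined: x = 2.
LHS = (ln(x))² ≈ 0.4805
RHS = 2ln(x) ≈ 1.3863
Since 0.4805 ≠ 1.3863, the equation fails at this point, so it cannot hold for every real x for which both sides are defined.
2ln(x) equals ln(x²), which is not the same as (ln x)².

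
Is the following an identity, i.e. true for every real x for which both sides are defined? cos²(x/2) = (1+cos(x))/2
Yes, this is an identity.

Claim: cos²(x/2) = (1+cos(x))/2.
Reasoning: Use cos(2θ) = 2cos²θ - 1 with θ = x/2: cos(x) = 2cos²(x/2) - 1. Solving for cos²(x/2) gives (1 + cos(x))/2.
So the two sides agree for every real x for which both sides are defined.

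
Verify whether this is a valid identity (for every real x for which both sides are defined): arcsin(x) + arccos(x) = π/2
Yes, this is an identity.

Claim: arcsin(x) + arccos(x) = π/2.
Reasoning: Both sides are defined for -1 ≤ x ≤ 1. Let θ = arcsin(x), so sin θ = x and θ ∈ [-π/2, π/2]. Then cos(π/2 - θ) = sin θ = x and π/2 - θ ∈ [0, π], which is exactly the range of arccos, so arccos(x) = π/2 - θ. Adding: arcsin(x) + arccos(x) = θ + (π/2 - θ) = π/2.
So the two sides agree for every real x for which both sides are defined.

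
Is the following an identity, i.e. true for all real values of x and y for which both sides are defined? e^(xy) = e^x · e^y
Claim: e^(xy) = e^x · e^y.
Test a specific point where both sides are defined: x = 3/2, y = 3/2.
LHS = e^(xy) ≈ 9.4877
RHS = e^x · e^y ≈ 20.0855
Since 9.4877 ≠ 20.0855, the equation fails at this point, so it cannot hold for all real values of x and y for which both sides are defined.
e^x · e^y = e^(x+y), not e^(xy).

Conclusion: No, this is NOT an identity.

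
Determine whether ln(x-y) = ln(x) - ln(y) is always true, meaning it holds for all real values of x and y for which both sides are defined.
No, this is NOT an identity.

Claim: ln(x-y) = ln(x) - ln(y).
Test a specific point where both sides are defined: x = 4, y = 1.
LHS = ln(x-y) ≈ 1.0986
RHS = ln(x) - ln(y) ≈ 1.3863
Since 1.0986 ≠ 1.3863, the equation fails at this point, so it cannot hold for all real values of x and y for which both sides are defined.
ln(x) - ln(y) = ln(x/y), not ln(x-y).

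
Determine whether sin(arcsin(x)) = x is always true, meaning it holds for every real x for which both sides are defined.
Claim: sin(arcsin(x)) = x.
Reasoning: For -1 ≤ x ≤ 1 (where arcsin is defined), arcsin(x) is by definition an angle whose sine equals x. Taking the sine of that angle returns x. (Note the other order, arcsin(sin x) = x, is NOT an identity.)
So the two sides agree for every real x for which both sides are defined.

Conclusion: Yes, this is an identity.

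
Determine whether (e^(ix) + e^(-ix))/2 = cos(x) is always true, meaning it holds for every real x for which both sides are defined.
Yes, this is an identity.

Claim: (e^(ix) + e^(-ix))/2 = cos(x).
Reasoning: By Euler's formula e^(ix) = cos(x) + i·sin(x) and e^(-ix) = cos(x) - i·sin(x). Adding cancels the sine terms: e^(ix) + e^(-ix) = 2cos(x); divide by 2.
So the two sides agree for every real x for which both sides are defined.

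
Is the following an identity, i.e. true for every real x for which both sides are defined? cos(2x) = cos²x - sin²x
Yes, this is an identity.

Claim: cos(2x) = cos²x - sin²x.
Reasoning: Put y = x in the addition formula cos(x+y) = cos(x)cos(y) - sin(x)sin(y): cos(2x) = cos²x - sin²x.
So the two sides agree for every real x for which both sides are defined.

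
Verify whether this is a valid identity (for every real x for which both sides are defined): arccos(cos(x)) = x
No, this is NOT an identity.

Claim: arccos(cos(x)) = x.
Test a specific point where both sides are defined: x = -π/4.
LHS = arccos(cos(x)) ≈ 0.7854
RHS = x ≈ -0.7854
Since 0.7854 ≠ -0.7854, the equation fails at this point, so it cannot hold for every real x for which both sides are defined.
arccos only returns values in [0, π], so arccos(cos(x)) = x holds only for x in that interval, not for all real x.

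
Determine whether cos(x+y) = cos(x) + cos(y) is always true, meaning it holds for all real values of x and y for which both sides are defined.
Claim: cos(x+y) = cos(x) + cos(y).
Test a specific point where both sides are defined: x = -π/2, y = -π/4.
LHS = cos(x+y) ≈ -0.7071
RHS = cos(x) + cos(y) ≈ 0.7071
Since -0.7071 ≠ 0.7071, the equation fails at this point, so it cannot hold for all real values of x and y for which both sides are defined.
The correct expansion is cos(x+y) = cos(x)cos(y) - sin(x)sin(y); cosine is not additive.

Conclusion: No, this is NOT an identity.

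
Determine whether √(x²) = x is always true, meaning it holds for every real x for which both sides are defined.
Claim: √(x²) = x.
Test a specific point where both sides are defined: x = -3.
LHS = √(x²) ≈ 3.0000
RHS = x ≈ -3.0000
Since 3.0000 ≠ -3.0000, the equation fails at this point, so it cannot hold for every real x for which both sides are defined.
√(x²) = |x|, which differs from x whenever x < 0 (both sides are defined for every real x).

Conclusion: No, this is NOT an identity.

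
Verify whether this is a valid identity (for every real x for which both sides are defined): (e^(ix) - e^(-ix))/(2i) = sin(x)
Yes, this is an identity.

Claim: (e^(ix) - e^(-ix))/(2i) = sin(x).
Reasoning: By Euler's formula e^(ix) = cos(x) + i·sin(x) and e^(-ix) = cos(x) - i·sin(x). Subtracting cancels the cosine terms: e^(ix) - e^(-ix) = 2i·sin(x); divide by 2i.
So the two sides agree for every real x for which both sides are defined.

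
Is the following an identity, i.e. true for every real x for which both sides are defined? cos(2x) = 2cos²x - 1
Claim: cos(2x) = 2cos²x - 1.
Reasoning: cos(2x) = cos²x - sin²x. Replace sin²x by 1 - cos²x: cos²x - (1 - cos²x) = 2cos²x - 1.
So the two sides agree for every real x for which both sides are defined.

Conclusion: Yes, this is an identity.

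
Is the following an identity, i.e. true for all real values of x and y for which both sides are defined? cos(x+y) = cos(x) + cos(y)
No, this is NOT an identity.

Claim: cos(x+y) = cos(x) + cos(y).
Test a specific point where both sides are defined: x = π/6, y = π/4.
LHS = cos(x+y) ≈ 0.2588
RHS = cos(x) + cos(y) ≈ 1.5731
Since 0.2588 ≠ 1.5731, the equation fails at this point, so it cannot hold for all real values of x and y for which both sides are defined.
The correct expansion is cos(x+y) = cos(x)cos(y) - sin(x)sin(y); cosine is not additive.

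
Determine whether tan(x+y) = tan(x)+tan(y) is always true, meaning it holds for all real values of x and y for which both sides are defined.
No, this is NOT an identity.

Claim: tan(x+y) = tan(x)+tan(y).
Test a specific point where both sides are defined: x = 3π/4, y = π/3.
LHS = tan(x+y) ≈ 0.2679
RHS = tan(x)+tan(y) ≈ 0.7321
Since 0.2679 ≠ 0.7321, the equation fails at this point, so it cannot hold for all real values of x and y for which both sides are defined.
The correct formula is tan(x+y) = (tan(x) + tan(y))/(1 - tan(x)tan(y)).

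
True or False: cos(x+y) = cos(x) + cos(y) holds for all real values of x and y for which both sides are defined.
Claim: cos(x+y) = cos(x) + cos(y).
Test a specific point where both sides are defined: x = -π/4, y = -π/6.
LHS = cos(x+y) ≈ 0.2588
RHS = cos(x) + cos(y) ≈ 1.5731
Since 0.2588 ≠ 1.5731, the equation fails at this point, so it cannot hold for all real values of x and y for which both sides are defined.
The correct expansion is cos(x+y) = cos(x)cos(y) - sin(x)sin(y); cosine is not additive.

Conclusion: False.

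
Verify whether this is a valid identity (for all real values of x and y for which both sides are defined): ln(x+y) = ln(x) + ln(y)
No, this is NOT an identity.

Claim: ln(x+y) = ln(x) + ln(y).
Test a specific point where both sides are defined: x = 5, y = 1.
LHS = ln(x+y) ≈ 1.7918
RHS = ln(x) + ln(y) ≈ 1.6094
Since 1.7918 ≠ 1.6094, the equation fails at this point, so it cannot hold for all real values of x and y for which both sides are defined.
ln(x) + ln(y) = ln(xy), not ln(x+y).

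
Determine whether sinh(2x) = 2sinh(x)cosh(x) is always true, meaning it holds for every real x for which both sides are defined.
Yes, this is an identity.

Claim: sinh(2x) = 2sinh(x)cosh(x).
Reasoning: 2sinh(x)cosh(x) = 2 · (e^x - e^-x)/2 · (e^x + e^-x)/2 = (e^(2x) - e^(-2x))/2 = sinh(2x).
So the two sides agree for every real x for which both sides are defined.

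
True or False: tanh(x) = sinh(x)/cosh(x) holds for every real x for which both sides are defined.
Claim: tanh(x) = sinh(x)/cosh(x).
Reasoning: tanh(x) is defined as sinh(x)/cosh(x) = (e^x - e^-x)/(e^x + e^-x); cosh(x) ≥ 1 is never zero, so this holds for every real x.
So the two sides agree for every real x for which both sides are defined.

Conclusion: True.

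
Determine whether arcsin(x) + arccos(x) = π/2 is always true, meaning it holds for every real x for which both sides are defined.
Claim: arcsin(x) + arccos(x) = π/2.
Reasoning: Both sides are defined for -1 ≤ x ≤ 1. Let θ = arcsin(x), so sin θ = x and θ ∈ [-π/2, π/2]. Then cos(π/2 - θ) = sin θ = x and π/2 - θ ∈ [0, π], which is exactly the range of arccos, so arccos(x) = π/2 - θ. Adding: arcsin(x) + arccos(x) = θ + (π/2 - θ) = π/2.
So the two sides agree for every real x for which both sides are defined.

Conclusion: Yes, this is an identity.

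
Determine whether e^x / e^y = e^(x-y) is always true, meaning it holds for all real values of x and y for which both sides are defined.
Yes, this is an identity.

Claim: e^x / e^y = e^(x-y).
Reasoning: 1/e^y = e^(-y), so e^x / e^y = e^x · e^(-y) = e^(x + (-y)) = e^(x-y) by the product rule for exponents.
So the two sides agree for all real values of x and y for which both sides are defined.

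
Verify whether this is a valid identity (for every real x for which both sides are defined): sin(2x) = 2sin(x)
No, this is NOT an identity.

Claim: sin(2x) = 2sin(x).
Test a specific point where both sides are defined: x = 3π/4.
LHS = sin(2x) ≈ -1.0000
RHS = 2sin(x) ≈ 1.4142
Since -1.0000 ≠ 1.4142, the equation fails at this point, so it cannot hold for every real x for which both sides are defined.
The correct double-angle formula is sin(2x) = 2sin(x)cos(x).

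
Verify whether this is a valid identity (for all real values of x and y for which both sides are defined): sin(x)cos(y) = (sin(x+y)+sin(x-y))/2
Yes, this is an identity.

Claim: sin(x)cos(y) = (sin(x+y)+sin(x-y))/2.
Reasoning: sin(x+y) = sin(x)cos(y) + cos(x)sin(y) and sin(x-y) = sin(x)cos(y) - cos(x)sin(y). Adding, sin(x+y) + sin(x-y) = 2sin(x)cos(y); divide by 2.
So the two sides agree for all real values of x and y for which both sides are defined.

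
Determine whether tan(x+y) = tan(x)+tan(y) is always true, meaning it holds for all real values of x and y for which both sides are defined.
No, this is NOT an identity.

Claim: tan(x+y) = tan(x)+tan(y).
Test a specific point where both sides are defined: x = π/6, y = -π/3.
LHS = tan(x+y) ≈ -0.5774
RHS = tan(x)+tan(y) ≈ -1.1547
Since -0.5774 ≠ -1.1547, the equation fails at this point, so it cannot hold for all real values of x and y for which both sides are defined.
The correct formula is tan(x+y) = (tan(x) + tan(y))/(1 - tan(x)tan(y)).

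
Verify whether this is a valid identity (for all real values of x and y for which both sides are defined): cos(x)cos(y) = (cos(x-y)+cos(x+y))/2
Claim: cos(x)cos(y) = (cos(x-y)+cos(x+y))/2.
Reasoning: cos(x-y) = cos(x)cos(y) + sin(x)sin(y) and cos(x+y) = cos(x)cos(y) - sin(x)sin(y). Adding, cos(x-y) + cos(x+y) = 2cos(x)cos(y); divide by 2.
So the two sides agree for all real values of x and y for which both sides are defined.

Conclusion: Yes, this is an identity.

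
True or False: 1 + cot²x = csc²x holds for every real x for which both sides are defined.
True.

Claim: 1 + cot²x = csc²x.
Reasoning: Start from sin²x + cos²x = 1 and divide every term by sin²x (allowed wherever cot x and csc x are defined): 1 + cot²x = 1/sin²x = csc²x.
So the two sides agree for every real x for which both sides are defined.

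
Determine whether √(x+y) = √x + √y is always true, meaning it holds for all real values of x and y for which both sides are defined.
No, this is NOT an identity.

Claim: √(x+y) = √x + √y.
Test a specific point where both sides are defined: x = 5, y = 1.
LHS = √(x+y) ≈ 2.4495
RHS = √x + √y ≈ 3.2361
Since 2.4495 ≠ 3.2361, the equation fails at this point, so it cannot hold for all real values of x and y for which both sides are defined.
Squaring the right side gives x + 2√(xy) + y, not x + y.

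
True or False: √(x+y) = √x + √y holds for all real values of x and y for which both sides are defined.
Claim: √(x+y) = √x + √y.
Test a specific point where both sides are defined: x = 5, y = 1.
LHS = √(x+y) ≈ 2.4495
RHS = √x + √y ≈ 3.2361
Since 2.4495 ≠ 3.2361, the equation fails at this point, so it cannot hold for all real values of x and y for which both sides are defined.
Squaring the right side gives x + 2√(xy) + y, not x + y.

Conclusion: False.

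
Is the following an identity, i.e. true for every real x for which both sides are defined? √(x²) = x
No, this is NOT an identity.

Claim: √(x²) = x.
Test a specific point where both sides are defined: x = -3.
LHS = √(x²) ≈ 3.0000
RHS = x ≈ -3.0000
Since 3.0000 ≠ -3.0000, the equation fails at this point, so it cannot hold for every real x for which both sides are defined.
√(x²) = |x|, which differs from x whenever x < 0 (both sides are defined for every real x).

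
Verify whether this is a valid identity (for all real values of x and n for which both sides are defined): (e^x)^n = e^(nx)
Yes, this is an identity.

Claim: (e^x)^n = e^(nx).
Reasoning: e^x is a positive real number, and for a positive base B and real exponent n, B^n = e^(n·ln B). With B = e^x, ln B = x, so (e^x)^n = e^(n·x).
So the two sides agree for all real values of x and n for which both sides are defined.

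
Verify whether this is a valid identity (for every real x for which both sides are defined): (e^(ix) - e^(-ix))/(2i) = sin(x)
Claim: (e^(ix) - e^(-ix))/(2i) = sin(x).
Reasoning: By Euler's formula e^(ix) = cos(x) + i·sin(x) and e^(-ix) = cos(x) - i·sin(x). Subtracting cancels the cosine terms: e^(ix) - e^(-ix) = 2i·sin(x); divide by 2i.
So the two sides agree for every real x for which both sides are defined.

Conclusion: Yes, this is an identity.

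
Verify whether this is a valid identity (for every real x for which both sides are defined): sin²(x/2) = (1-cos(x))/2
Claim: sin²(x/2) = (1-cos(x))/2.
Reasoning: Use cos(2θ) = 1 - 2sin²θ with θ = x/2: cos(x) = 1 - 2sin²(x/2). Solving for sin²(x/2) gives (1 - cos(x))/2.
So the two sides agree for every real x for which both sides are defined.

Conclusion: Yes, this is an identity.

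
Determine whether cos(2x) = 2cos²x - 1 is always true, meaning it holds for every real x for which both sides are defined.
Yes, this is an identity.

Claim: cos(2x) = 2cos²x - 1.
Reasoning: cos(2x) = cos²x - sin²x. Replace sin²x by 1 - cos²x: cos²x - (1 - cos²x) = 2cos²x - 1.
So the two sides agree for every real x for which both sides are defined.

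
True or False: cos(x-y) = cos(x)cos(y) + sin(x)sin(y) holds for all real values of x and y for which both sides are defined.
True.

Claim: cos(x-y) = cos(x)cos(y) + sin(x)sin(y).
Reasoning: Replace y by -y in cos(x+y) = cos(x)cos(y) - sin(x)sin(y) and use cos(-y) = cos(y), sin(-y) = -sin(y): cos(x-y) = cos(x)cos(y) + sin(x)sin(y).
So the two sides agree for all real values of x and y for which both sides are defined.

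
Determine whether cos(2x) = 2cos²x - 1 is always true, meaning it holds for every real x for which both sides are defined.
Yes, this is an identity.

Claim: cos(2x) = 2cos²x - 1.
Reasoning: cos(2x) = cos²x - sin²x. Replace sin²x by 1 - cos²x: cos²x - (1 - cos²x) = 2cos²x - 1.
So the two sides agree for every real x for which both sides are defined.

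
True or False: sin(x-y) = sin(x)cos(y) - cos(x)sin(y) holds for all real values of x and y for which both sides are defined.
Claim: sin(x-y) = sin(x)cos(y) - cos(x)sin(y).
Reasoning: Replace y by -y in sin(x+y) = sin(x)cos(y) + cos(x)sin(y) and use cos(-y) = cos(y), sin(-y) = -sin(y): sin(x-y) = sin(x)cos(y) - cos(x)sin(y).
So the two sides agree for all real values of x and y for which both sides are defined.

Conclusion: True.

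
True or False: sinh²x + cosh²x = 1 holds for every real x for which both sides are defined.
False.

Claim: sinh²x + cosh²x = 1.
Test a specific point where both sides are defined: x = -1.
LHS = sinh²x + cosh²x ≈ 3.7622
RHS = 1 ≈ 1.0000
Since 3.7622 ≠ 1.0000, the equation fails at this point, so it cannot hold for every real x for which both sides are defined.
The correct hyperbolic identity is cosh²x - sinh²x = 1 (a difference); the sum sinh²x + cosh²x equals cosh(2x).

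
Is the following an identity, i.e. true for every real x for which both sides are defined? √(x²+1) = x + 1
No, this is NOT an identity.

Claim: √(x²+1) = x + 1.
Test a specific point where both sides are defined: x = 1.
LHS = √(x²+1) ≈ 1.4142
RHS = x + 1 ≈ 2.0000
Since 1.4142 ≠ 2.0000, the equation fails at this point, so it cannot hold for every real x for which both sides are defined.
(x+1)² = x² + 2x + 1 ≠ x² + 1 unless x = 0.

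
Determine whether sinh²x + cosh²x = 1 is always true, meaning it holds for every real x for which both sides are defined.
Claim: sinh²x + cosh²x = 1.
Test a specific point where both sides are defined: x = -1.
LHS = sinh²x + cosh²x ≈ 3.7622
RHS = 1 ≈ 1.0000
Since 3.7622 ≠ 1.0000, the equation fails at this point, so it cannot hold for every real x for which both sides are defined.
The correct hyperbolic identity is cosh²x - sinh²x = 1 (a difference); the sum sinh²x + cosh²x equals cosh(2x).

Conclusion: No, this is NOT an identity.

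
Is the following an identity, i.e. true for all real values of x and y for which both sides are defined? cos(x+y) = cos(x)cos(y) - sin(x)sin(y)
Claim: cos(x+y) = cos(x)cos(y) - sin(x)sin(y).
Reasoning: By Euler's formula e^(i(x+y)) = e^(ix)·e^(iy) = (cos x + i·sin x)(cos y + i·sin y). The real part of the left side is cos(x+y); the real part of the product is cos(x)cos(y) - sin(x)sin(y) (since i·i = -1).
So the two sides agree for all real values of x and y for which both sides are defined.

Conclusion: Yes, this is an identity.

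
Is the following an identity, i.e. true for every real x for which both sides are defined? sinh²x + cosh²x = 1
Claim: sinh²x + cosh²x = 1.
Test a specific point where both sides are defined: x = -1.
LHS = sinh²x + cosh²x ≈ 3.7622
RHS = 1 ≈ 1.0000
Since 3.7622 ≠ 1.0000, the equation fails at this point, so it cannot hold for every real x for which both sides are defined.
The correct hyperbolic identity is cosh²x - sinh²x = 1 (a difference); the sum sinh²x + cosh²x equals cosh(2x).

Conclusion: No, this is NOT an identity.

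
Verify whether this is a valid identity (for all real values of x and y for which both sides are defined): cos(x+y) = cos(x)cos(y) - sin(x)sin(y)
Yes, this is an identity.

Claim: cos(x+y) = cos(x)cos(y) - sin(x)sin(y).
Reasoning: By Euler's formula e^(i(x+y)) = e^(ix)·e^(iy) = (cos x + i·sin x)(cos y + i·sin y). The real part of the left side is cos(x+y); the real part of the product is cos(x)cos(y) - sin(x)sin(y) (since i·i = -1).
So the two sides agree for all real values of x and y for which both sides are defined.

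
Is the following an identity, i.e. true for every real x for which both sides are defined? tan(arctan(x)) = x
Claim: tan(arctan(x)) = x.
Reasoning: For every real x, arctan(x) is by definition the angle in (-π/2, π/2) whose tangent equals x. Taking the tangent of that angle returns x.
So the two sides agree for every real x for which both sides are defined.

Conclusion: Yes, this is an identity.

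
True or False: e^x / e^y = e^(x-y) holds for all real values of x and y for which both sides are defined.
True.

Claim: e^x / e^y = e^(x-y).
Reasoning: 1/e^y = e^(-y), so e^x / e^y = e^x · e^(-y) = e^(x + (-y)) = e^(x-y) by the product rule for exponents.
So the two sides agree for all real values of x and y for which both sides are defined.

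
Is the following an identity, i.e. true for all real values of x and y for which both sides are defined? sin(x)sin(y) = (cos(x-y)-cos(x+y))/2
Claim: sin(x)sin(y) = (cos(x-y)-cos(x+y))/2.
Reasoning: cos(x-y) = cos(x)cos(y) + sin(x)sin(y) and cos(x+y) = cos(x)cos(y) - sin(x)sin(y). Subtracting, cos(x-y) - cos(x+y) = 2sin(x)sin(y); divide by 2.
So the two sides agree for all real values of x and y for which both sides are defined.

Conclusion: Yes, this is an identity.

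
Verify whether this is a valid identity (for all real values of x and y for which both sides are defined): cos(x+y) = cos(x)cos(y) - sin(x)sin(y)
Yes, this is an identity.

Claim: cos(x+y) = cos(x)cos(y) - sin(x)sin(y).
Reasoning: By Euler's formula e^(i(x+y)) = e^(ix)·e^(iy) = (cos x + i·sin x)(cos y + i·sin y). The real part of the left side is cos(x+y); the real part of the product is cos(x)cos(y) - sin(x)sin(y) (since i·i = -1).
So the two sides agree for all real values of x and y for which both sides are defined.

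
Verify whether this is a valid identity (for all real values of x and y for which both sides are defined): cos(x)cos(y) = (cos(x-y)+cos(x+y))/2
Claim: cos(x)cos(y) = (cos(x-y)+cos(x+y))/2.
Reasoning: cos(x-y) = cos(x)cos(y) + sin(x)sin(y) and cos(x+y) = cos(x)cos(y) - sin(x)sin(y). Adding, cos(x-y) + cos(x+y) = 2cos(x)cos(y); divide by 2.
So the two sides agree for all real values of x and y for which both sides are defined.

Conclusion: Yes, this is an identity.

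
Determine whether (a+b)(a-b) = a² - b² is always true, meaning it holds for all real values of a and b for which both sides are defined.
Claim: (a+b)(a-b) = a² - b².
Reasoning: Expand: (a+b)(a-b) = a² - ab + ba - b² = a² - b² (the cross terms cancel).
So the two sides agree for all real values of a and b for which both sides are defined.

Conclusion: Yes, this is an identity.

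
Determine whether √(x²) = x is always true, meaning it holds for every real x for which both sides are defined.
Claim: √(x²) = x.
Test a specific point where both sides are defined: x = -3.
LHS = √(x²) ≈ 3.0000
RHS = x ≈ -3.0000
Since 3.0000 ≠ -3.0000, the equation fails at this point, so it cannot hold for every real x for which both sides are defined.
√(x²) = |x|, which differs from x whenever x < 0 (both sides are defined for every real x).

Conclusion: No, this is NOT an identity.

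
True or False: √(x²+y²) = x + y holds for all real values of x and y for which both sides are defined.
Claim: √(x²+y²) = x + y.
Test a specific point where both sides are defined: x = -2, y = -3.
LHS = √(x²+y²) ≈ 3.6056
RHS = x + y ≈ -5.0000
Since 3.6056 ≠ -5.0000, the equation fails at this point, so it cannot hold for all real values of x and y for which both sides are defined.
(x+y)² = x² + 2xy + y², not x² + y², so the square root does not split this way.

Conclusion: False.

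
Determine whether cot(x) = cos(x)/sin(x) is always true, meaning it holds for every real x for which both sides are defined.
Yes, this is an identity.

Claim: cot(x) = cos(x)/sin(x).
Reasoning: cot(x) is defined as 1/tan(x) = 1/(sin(x)/cos(x)) = cos(x)/sin(x), wherever sin(x) ≠ 0.
So the two sides agree for every real x for which both sides are defined.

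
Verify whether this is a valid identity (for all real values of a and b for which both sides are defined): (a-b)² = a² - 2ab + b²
Yes, this is an identity.

Claim: (a-b)² = a² - 2ab + b².
Reasoning: Expand: (a-b)² = (a-b)(a-b) = a·a - a·b - b·a + b·b = a² - 2ab + b².
So the two sides agree for all real values of a and b for which both sides are defined.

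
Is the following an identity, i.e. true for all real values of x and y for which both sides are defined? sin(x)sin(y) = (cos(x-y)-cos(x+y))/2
Yes, this is an identity.

Claim: sin(x)sin(y) = (cos(x-y)-cos(x+y))/2.
Reasoning: cos(x-y) = cos(x)cos(y) + sin(x)sin(y) and cos(x+y) = cos(x)cos(y) - sin(x)sin(y). Subtracting, cos(x-y) - cos(x+y) = 2sin(x)sin(y); divide by 2.
So the two sides agree for all real values of x and y for which both sides are defined.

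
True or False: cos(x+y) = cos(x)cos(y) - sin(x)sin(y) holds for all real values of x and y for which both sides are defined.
Claim: cos(x+y) = cos(x)cos(y) - sin(x)sin(y).
Reasoning: By Euler's formula e^(i(x+y)) = e^(ix)·e^(iy) = (cos x + i·sin x)(cos y + i·sin y). The real part of the left side is cos(x+y); the real part of the product is cos(x)cos(y) - sin(x)sin(y) (since i·i = -1).
So the two sides agree for all real values of x and y for which both sides are defined.

Conclusion: True.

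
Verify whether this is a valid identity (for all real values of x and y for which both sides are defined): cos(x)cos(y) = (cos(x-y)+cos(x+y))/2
Claim: cos(x)cos(y) = (cos(x-y)+cos(x+y))/2.
Reasoning: cos(x-y) = cos(x)cos(y) + sin(x)sin(y) and cos(x+y) = cos(x)cos(y) - sin(x)sin(y). Adding, cos(x-y) + cos(x+y) = 2cos(x)cos(y); divide by 2.
So the two sides agree for all real values of x and y for which both sides are defined.

Conclusion: Yes, this is an identity.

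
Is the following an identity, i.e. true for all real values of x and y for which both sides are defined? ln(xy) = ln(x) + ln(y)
Yes, this is an identity.

Claim: ln(xy) = ln(x) + ln(y).
Reasoning: Both sides are simultaneously defined only when x, y > 0. Write x = e^p, y = e^q (p = ln x, q = ln y). Then xy = e^p · e^q = e^(p+q), so ln(xy) = p + q = ln(x) + ln(y).
So the two sides agree for all real values of x and y for which both sides are defined.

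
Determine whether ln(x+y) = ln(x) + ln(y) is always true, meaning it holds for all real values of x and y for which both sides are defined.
Claim: ln(x+y) = ln(x) + ln(y).
Test a specific point where both sides are defined: x = 1/2, y = 3.
LHS = ln(x+y) ≈ 1.2528
RHS = ln(x) + ln(y) ≈ 0.4055
Since 1.2528 ≠ 0.4055, the equation fails at this point, so it cannot hold for all real values of x and y for which both sides are defined.
ln(x) + ln(y) = ln(xy), not ln(x+y).

Conclusion: No, this is NOT an identity.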